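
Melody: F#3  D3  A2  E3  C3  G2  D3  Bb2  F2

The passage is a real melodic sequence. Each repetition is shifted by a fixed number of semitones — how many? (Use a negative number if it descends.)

The 3-note cells begin on F#3, E3, D3 — each down a 2nd from the last.
F#3 to E3 spans -2 semitones.

-2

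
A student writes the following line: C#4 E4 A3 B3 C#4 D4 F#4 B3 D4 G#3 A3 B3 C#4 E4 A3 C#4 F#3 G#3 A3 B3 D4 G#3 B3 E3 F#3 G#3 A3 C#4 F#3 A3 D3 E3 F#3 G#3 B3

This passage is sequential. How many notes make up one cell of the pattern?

Try groups of 7 (5 cells in 35 notes):
C#4 E4 A3 B3 C#4 D4 F#4 | B3 D4 G#3 A3 B3 C#4 E4 | A3 C#4 F#3 G#3 A3 B3 D4 | G#3 B3 E3 F#3 G#3 A3 C#4 | F#3 A3 D3 E3 F#3 G#3 B3
Every group is a transposition down a 2nd of the one before; no shorter unit works.

7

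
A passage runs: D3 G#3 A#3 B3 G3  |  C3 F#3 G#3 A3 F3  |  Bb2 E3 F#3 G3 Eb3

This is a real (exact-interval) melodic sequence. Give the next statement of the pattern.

Unit = 5 notes; the statements start on D3, C3, Bb2, moving down a 2nd each time.
So cell 4 is Ab2 D3 E3 F3 Db3.

Ab2 D3 E3 F3 Db3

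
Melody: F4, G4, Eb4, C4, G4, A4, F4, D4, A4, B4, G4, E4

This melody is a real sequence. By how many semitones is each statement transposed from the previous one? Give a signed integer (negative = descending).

2

Unit = 4 notes; the statements start on F4, G4, A4, moving up a 2nd each time.
Counting half-steps from F4 to G4: 2.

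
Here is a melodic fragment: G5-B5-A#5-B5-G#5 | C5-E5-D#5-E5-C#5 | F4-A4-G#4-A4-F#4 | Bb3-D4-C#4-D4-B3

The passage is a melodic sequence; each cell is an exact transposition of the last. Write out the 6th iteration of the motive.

Taking 5-note groups, the heads are G5, C5, F4, Bb3: the pattern moves down a 5th.
Extending down a 5th: Eb3 → Ab2.
From Ab2 the exact shape gives Ab2 C3 B2 C3 A2.

Ab2 C3 B2 C3 A2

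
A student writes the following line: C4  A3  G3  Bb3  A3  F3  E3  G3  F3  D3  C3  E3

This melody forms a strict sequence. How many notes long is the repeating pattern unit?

4

12 notes total. Splitting into 3 groups of 4:
C4 A3 G3 Bb3 | A3 F3 E3 G3 | F3 D3 C3 E3
Every group is a transposition down a 3rd of the one before; no shorter unit works.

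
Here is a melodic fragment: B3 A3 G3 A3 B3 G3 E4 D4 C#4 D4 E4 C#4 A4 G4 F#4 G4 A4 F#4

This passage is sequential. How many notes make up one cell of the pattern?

6

Try groups of 6 (3 cells in 18 notes):
B3 A3 G3 A3 B3 G3 | E4 D4 C#4 D4 E4 C#4 | A4 G4 F#4 G4 A4 F#4
That's a consistent up a 4th shift per cell, and no other grouping gives one.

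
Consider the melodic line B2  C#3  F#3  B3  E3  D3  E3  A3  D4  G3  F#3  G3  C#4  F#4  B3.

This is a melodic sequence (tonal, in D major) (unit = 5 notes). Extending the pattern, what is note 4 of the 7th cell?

With 5-note cells, note 4 of each statement runs B3, D4, F#4.
Each moves up a 3rd. Continuing: A4 → C#5 → E5 → G5.

G5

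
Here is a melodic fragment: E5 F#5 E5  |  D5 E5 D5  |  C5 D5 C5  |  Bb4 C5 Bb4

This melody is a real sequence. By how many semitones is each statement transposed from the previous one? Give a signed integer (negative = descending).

The 3-note cells begin on E5, D5, C5, Bb4 — each down a 2nd from the last.
Counting half-steps from E5 to D5: -2.

-2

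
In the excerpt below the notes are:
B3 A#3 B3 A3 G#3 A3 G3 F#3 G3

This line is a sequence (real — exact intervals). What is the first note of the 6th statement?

Taking 3-note groups, the heads are B3, A3, G3: the pattern moves down a 2nd.
Continuing: F3 → Eb3 → Db3. Statement 6 starts on Db3.

Db3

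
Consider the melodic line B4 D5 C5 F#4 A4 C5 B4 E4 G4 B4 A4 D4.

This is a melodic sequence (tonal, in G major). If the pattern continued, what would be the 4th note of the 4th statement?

C4

With 4-note cells, note 4 of each statement runs F#4, E4, D4.
From D4, down a 2nd gives C4.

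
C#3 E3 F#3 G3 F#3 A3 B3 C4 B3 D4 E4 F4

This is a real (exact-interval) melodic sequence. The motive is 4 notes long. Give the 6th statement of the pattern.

D5 F5 G5 Ab5

Taking 4-note groups, the heads are C#3, F#3, B3: the pattern moves up a 4th.
Extending up a 4th: E4 → A4 → D5.
From D5 the exact shape gives D5 F5 G5 Ab5.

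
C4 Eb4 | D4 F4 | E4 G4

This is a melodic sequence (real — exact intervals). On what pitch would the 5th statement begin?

G#4

Unit = 2 notes; the statements start on C4, D4, E4, moving up a 2nd each time.
Continuing: F#4 → G#4. Statement 5 starts on G#4.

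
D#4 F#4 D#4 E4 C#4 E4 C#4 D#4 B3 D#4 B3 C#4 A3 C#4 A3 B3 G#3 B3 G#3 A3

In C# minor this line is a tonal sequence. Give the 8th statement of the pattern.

D#3 F#3 D#3 E3

Unit = 4 notes; the statements start on D#4, C#4, B3, A3, G#3, moving down a 2nd each time.
Extending down a 2nd: F#3 → E3 → D#3.
Statement 8 starts on D#3 and keeps the same diatonic contour: D#3 F#3 D#3 E3.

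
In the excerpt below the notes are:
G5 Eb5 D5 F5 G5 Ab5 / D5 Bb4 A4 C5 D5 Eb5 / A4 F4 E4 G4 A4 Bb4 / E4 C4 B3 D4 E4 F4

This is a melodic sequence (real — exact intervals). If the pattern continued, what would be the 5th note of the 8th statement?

G#2

Grouping in 6s, the 5th note of each cell is G5, D5, A4, E4.
Extending down a 4th: B3 → F#3 → C#3 → G#2.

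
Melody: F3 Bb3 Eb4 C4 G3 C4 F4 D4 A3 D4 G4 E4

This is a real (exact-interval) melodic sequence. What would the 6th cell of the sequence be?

Unit = 4 notes; the statements start on F3, G3, A3, moving up a 2nd each time.
Extending up a 2nd: B3 → C#4 → D#4.
Statement 6 starts on D#4 and keeps the same exact contour: D#4 G#4 C#5 A#4.

D#4 G#4 C#5 A#4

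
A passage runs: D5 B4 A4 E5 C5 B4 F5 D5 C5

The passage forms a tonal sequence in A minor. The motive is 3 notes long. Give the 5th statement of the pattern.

Unit = 3 notes; the statements start on D5, E5, F5, moving up a 2nd each time.
Continuing the starts: G5 → A5.
Statement 5 starts on A5 and keeps the same diatonic contour: A5 F5 E5.

A5 F5 E5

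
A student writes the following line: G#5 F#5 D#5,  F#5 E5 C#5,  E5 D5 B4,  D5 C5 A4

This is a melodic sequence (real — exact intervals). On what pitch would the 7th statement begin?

Ab4

The 3-note cells begin on G#5, F#5, E5, D5 — each down a 2nd from the last.
Extending the heads down a 2nd: C5 → Bb4 → Ab4.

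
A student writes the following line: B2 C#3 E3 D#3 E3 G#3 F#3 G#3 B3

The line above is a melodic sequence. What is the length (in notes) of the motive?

3

Try groups of 3 (3 cells in 9 notes):
B2 C#3 E3 | D#3 E3 G#3 | F#3 G#3 B3
Each cell is the previous one up a 3rd — so the unit is 3 notes.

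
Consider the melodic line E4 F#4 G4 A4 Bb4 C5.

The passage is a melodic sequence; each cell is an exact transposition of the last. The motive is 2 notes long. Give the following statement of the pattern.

Taking 2-note groups, the heads are E4, G4, Bb4: the pattern moves up a 3rd.
Statement 4 starts on Db5 and keeps the same exact contour: Db5 Eb5.

Db5 Eb5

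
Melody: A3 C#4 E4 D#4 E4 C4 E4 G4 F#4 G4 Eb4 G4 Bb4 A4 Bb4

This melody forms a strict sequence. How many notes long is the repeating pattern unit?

5

15 notes total. Splitting into 3 groups of 5:
A3 C#4 E4 D#4 E4 | C4 E4 G4 F#4 G4 | Eb4 G4 Bb4 A4 Bb4
Each cell is the previous one up a 3rd — so the unit is 5 notes.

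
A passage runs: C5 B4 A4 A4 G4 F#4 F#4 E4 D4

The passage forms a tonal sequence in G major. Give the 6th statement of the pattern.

With a 3-note motive the entries are C5, A4, F#4, each down a 3rd from the previous.
Carrying on: D4 → B3 → G3.
So cell 6 is G3 F#3 E3.

G3 F#3 E3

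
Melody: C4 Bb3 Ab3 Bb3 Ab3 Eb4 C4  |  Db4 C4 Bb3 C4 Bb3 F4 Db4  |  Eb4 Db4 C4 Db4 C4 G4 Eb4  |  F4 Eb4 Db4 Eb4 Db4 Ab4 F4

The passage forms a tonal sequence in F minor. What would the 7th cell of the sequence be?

Bb4 Ab4 G4 Ab4 G4 Db5 Bb4

Unit = 7 notes; the statements start on C4, Db4, Eb4, F4, moving up a 2nd each time.
Continuing the starts: G4 → Ab4 → Bb4.
From Bb4 the diatonic shape gives Bb4 Ab4 G4 Ab4 G4 Db5 Bb4.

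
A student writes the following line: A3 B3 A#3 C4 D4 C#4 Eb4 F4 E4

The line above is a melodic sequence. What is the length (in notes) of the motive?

3

Try groups of 3 (3 cells in 9 notes):
A3 B3 A#3 | C4 D4 C#4 | Eb4 F4 E4
Each cell is the previous one up a 3rd — so the unit is 3 notes.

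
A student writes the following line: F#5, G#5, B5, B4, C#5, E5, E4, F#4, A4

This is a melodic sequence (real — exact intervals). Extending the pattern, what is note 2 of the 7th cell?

D2

Grouping in 3s, the 2nd note of each cell is G#5, C#5, F#4.
Extending down a 5th: B3 → E3 → A2 → D2.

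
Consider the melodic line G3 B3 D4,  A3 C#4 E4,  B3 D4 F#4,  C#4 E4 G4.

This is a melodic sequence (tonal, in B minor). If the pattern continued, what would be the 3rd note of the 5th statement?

With 3-note cells, note 3 of each statement runs D4, E4, F#4, G4.
Each moves up a 2nd; the next is A4.

A4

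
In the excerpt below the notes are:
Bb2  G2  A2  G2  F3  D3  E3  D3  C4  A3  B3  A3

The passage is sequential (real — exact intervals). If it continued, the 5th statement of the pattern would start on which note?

D5

With a 4-note motive the entries are Bb2, F3, C4, each up a 5th from the previous.
Extending the heads up a 5th: G4 → D5.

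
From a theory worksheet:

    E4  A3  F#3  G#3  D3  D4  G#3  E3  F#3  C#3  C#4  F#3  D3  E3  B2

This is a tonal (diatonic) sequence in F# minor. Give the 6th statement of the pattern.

With a 5-note motive the entries are E4, D4, C#4, each down a 2nd from the previous.
Extending down a 2nd: B3 → A3 → G#3.
Statement 6 starts on G#3 and keeps the same diatonic contour: G#3 C#3 A2 B2 F#2.

G#3 C#3 A2 B2 F#2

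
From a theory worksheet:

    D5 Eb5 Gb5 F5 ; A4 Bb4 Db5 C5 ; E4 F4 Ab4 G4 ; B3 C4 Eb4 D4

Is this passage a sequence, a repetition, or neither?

Each 4-note cell is the previous one transposed down a 4th.

sequence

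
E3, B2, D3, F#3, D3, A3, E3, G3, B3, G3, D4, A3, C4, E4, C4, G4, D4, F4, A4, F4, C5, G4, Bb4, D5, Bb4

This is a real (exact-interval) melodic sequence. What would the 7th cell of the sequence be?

Taking 5-note groups, the heads are E3, A3, D4, G4, C5: the pattern moves up a 4th.
Continuing the starts: F5 → Bb5.
Statement 7 starts on Bb5 and keeps the same exact contour: Bb5 F5 Ab5 C6 Ab5.

Bb5 F5 Ab5 C6 Ab5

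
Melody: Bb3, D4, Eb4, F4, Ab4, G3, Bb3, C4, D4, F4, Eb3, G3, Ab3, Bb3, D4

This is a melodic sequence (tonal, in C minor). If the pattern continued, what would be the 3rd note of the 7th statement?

G2

With 5-note cells, note 3 of each statement runs Eb4, C4, Ab3.
Carrying that down a 3rd forward: F3 → D3 → Bb2 → G2.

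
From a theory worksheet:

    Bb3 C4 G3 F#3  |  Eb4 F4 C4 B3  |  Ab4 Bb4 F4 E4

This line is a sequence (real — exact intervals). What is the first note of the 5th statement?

Gb5

With a 4-note motive the entries are Bb3, Eb4, Ab4, each up a 4th from the previous.
Continuing: Db5 → Gb5. Statement 5 starts on Gb5.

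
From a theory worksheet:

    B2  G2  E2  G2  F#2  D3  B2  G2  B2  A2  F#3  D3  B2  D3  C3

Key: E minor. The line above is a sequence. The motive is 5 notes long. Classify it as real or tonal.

Every note is diatonic to E minor.
Cell 1 has -4 semitones from note 1 to 2, but cell 2 has -3 — the interval quality changes while the contour stays the same, which is the hallmark of a tonal sequence.

tonal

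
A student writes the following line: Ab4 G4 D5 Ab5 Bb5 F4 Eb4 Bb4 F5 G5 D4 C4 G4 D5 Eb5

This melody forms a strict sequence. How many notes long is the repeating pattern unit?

Try groups of 5 (3 cells in 15 notes):
Ab4 G4 D5 Ab5 Bb5 | F4 Eb4 Bb4 F5 G5 | D4 C4 G4 D5 Eb5
Every group is a transposition down a 3rd of the one before; no shorter unit works.

5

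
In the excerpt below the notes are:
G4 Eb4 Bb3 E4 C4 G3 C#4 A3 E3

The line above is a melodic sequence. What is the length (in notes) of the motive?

9 notes total. Splitting into 3 groups of 3:
G4 Eb4 Bb3 | E4 C4 G3 | C#4 A3 E3
That's a consistent down a 3rd shift per cell, and no other grouping gives one.

3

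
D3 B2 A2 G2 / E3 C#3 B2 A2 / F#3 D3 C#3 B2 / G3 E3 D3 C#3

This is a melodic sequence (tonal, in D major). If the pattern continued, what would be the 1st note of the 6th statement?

With 4-note cells, note 1 of each statement runs D3, E3, F#3, G3.
Carrying that up a 2nd forward: A3 → B3.

B3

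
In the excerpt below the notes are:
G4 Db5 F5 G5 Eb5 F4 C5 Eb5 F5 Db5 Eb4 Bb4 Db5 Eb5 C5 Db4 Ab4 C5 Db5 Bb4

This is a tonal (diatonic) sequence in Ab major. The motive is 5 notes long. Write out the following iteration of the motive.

C4 G4 Bb4 C5 Ab4

The 5-note cells begin on G4, F4, Eb4, Db4 — each down a 2nd from the last.
From C4 the diatonic shape gives C4 G4 Bb4 C5 Ab4.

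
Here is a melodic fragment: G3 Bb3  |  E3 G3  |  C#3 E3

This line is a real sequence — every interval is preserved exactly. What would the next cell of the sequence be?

With a 2-note motive the entries are G3, E3, C#3, each down a 3rd from the previous.
Statement 4 starts on A#2 and keeps the same exact contour: A#2 C#3.

A#2 C#3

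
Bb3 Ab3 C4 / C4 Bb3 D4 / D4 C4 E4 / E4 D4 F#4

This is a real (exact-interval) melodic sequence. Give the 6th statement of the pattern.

Unit = 3 notes; the statements start on Bb3, C4, D4, E4, moving up a 2nd each time.
Continuing the starts: F#4 → G#4.
From G#4 the exact shape gives G#4 F#4 A#4.

G#4 F#4 A#4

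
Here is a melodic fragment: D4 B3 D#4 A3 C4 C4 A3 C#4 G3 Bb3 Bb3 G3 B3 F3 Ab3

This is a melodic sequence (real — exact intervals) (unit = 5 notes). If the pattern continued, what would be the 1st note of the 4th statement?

Ab3

Grouping in 5s, the 1st note of each cell is D4, C4, Bb3.
One more down a 2nd gives Ab3.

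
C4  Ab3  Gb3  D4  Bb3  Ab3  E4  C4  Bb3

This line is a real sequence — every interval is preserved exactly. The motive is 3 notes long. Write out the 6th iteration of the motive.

Taking 3-note groups, the heads are C4, D4, E4: the pattern moves up a 2nd.
Continuing the starts: F#4 → G#4 → A#4.
From A#4 the exact shape gives A#4 F#4 E4.

A#4 F#4 E4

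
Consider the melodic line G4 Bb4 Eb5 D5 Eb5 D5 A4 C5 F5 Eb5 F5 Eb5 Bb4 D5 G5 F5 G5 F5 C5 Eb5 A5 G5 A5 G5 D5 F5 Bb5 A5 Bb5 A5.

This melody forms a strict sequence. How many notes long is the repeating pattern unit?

30 notes total. Splitting into 5 groups of 6:
G4 Bb4 Eb5 D5 Eb5 D5 | A4 C5 F5 Eb5 F5 Eb5 | Bb4 D5 G5 F5 G5 F5 | C5 Eb5 A5 G5 A5 G5 | D5 F5 Bb5 A5 Bb5 A5
That's a consistent up a 2nd shift per cell, and no other grouping gives one.

6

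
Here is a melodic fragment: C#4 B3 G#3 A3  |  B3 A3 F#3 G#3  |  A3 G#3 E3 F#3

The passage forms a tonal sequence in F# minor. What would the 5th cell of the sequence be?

The 4-note cells begin on C#4, B3, A3 — each down a 2nd from the last.
Extending down a 2nd: G#3 → F#3.
So cell 5 is F#3 E3 C#3 D3.

F#3 E3 C#3 D3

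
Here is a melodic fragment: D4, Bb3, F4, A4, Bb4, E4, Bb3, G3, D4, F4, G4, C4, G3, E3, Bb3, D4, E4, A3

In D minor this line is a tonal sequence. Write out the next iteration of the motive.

Unit = 6 notes; the statements start on D4, Bb3, G3, moving down a 3rd each time.
From E3 the diatonic shape gives E3 C3 G3 Bb3 C4 F3.

E3 C3 G3 Bb3 C4 F3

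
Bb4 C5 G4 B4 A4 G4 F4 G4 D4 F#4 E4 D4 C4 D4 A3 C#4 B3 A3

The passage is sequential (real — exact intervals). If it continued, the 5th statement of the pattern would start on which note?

With a 6-note motive the entries are Bb4, F4, C4, each down a 4th from the previous.
Continuing: G3 → D3. Statement 5 starts on D3.

D3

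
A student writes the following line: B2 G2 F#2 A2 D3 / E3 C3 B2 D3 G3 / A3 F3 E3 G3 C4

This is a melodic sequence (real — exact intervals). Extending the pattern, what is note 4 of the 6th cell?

Grouping in 5s, the 4th note of each cell is A2, D3, G3.
Each moves up a 4th. Continuing: C4 → F4 → Bb4.

Bb4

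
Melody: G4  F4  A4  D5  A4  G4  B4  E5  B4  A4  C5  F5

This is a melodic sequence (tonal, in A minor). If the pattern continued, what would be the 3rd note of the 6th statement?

With 4-note cells, note 3 of each statement runs A4, B4, C5.
Extending up a 2nd: D5 → E5 → F5.

F5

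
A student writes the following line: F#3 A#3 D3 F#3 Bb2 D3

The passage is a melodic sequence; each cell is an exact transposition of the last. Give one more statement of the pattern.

Gb2 Bb2

Unit = 2 notes; the statements start on F#3, D3, Bb2, moving down a 3rd each time.
Statement 4 starts on Gb2 and keeps the same exact contour: Gb2 Bb2.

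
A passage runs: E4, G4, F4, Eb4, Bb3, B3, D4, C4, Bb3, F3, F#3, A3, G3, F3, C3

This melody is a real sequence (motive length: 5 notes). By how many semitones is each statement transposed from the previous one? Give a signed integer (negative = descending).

Unit = 5 notes; the statements start on E4, B3, F#3, moving down a 4th each time.
E4→B3 is 59 − 64 = -5 semitones.

-5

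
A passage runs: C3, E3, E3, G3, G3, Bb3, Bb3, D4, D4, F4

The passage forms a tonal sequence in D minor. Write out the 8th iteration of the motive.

Taking 2-note groups, the heads are C3, E3, G3, Bb3, D4: the pattern moves up a 3rd.
Carrying on: F4 → A4 → C5.
So cell 8 is C5 E5.

C5 E5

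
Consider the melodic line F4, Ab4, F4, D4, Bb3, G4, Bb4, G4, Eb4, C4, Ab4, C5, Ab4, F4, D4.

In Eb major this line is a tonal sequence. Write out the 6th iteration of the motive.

D5 F5 D5 Bb4 G4

Unit = 5 notes; the statements start on F4, G4, Ab4, moving up a 2nd each time.
Carrying on: Bb4 → C5 → D5.
So cell 6 is D5 F5 D5 Bb4 G4.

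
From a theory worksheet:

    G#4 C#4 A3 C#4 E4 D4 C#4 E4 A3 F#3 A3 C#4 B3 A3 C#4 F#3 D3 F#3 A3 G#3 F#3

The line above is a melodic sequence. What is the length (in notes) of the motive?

7

There are 21 notes; a 7-note unit gives 3 cells:
G#4 C#4 A3 C#4 E4 D4 C#4 | E4 A3 F#3 A3 C#4 B3 A3 | C#4 F#3 D3 F#3 A3 G#3 F#3
Every group is a transposition down a 3rd of the one before; no shorter unit works.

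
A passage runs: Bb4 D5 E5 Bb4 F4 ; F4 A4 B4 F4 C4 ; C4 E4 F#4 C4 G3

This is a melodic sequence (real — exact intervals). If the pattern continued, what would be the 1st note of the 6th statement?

A2

Grouping in 5s, the 1st note of each cell is Bb4, F4, C4.
Carrying that down a 4th forward: G3 → D3 → A2.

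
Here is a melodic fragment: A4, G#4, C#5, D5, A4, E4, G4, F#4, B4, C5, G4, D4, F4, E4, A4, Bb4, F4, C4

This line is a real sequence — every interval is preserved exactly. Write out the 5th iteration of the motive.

With a 6-note motive the entries are A4, G4, F4, each down a 2nd from the previous.
Continuing the starts: Eb4 → Db4.
Statement 5 starts on Db4 and keeps the same exact contour: Db4 C4 F4 Gb4 Db4 Ab3.

Db4 C4 F4 Gb4 Db4 Ab3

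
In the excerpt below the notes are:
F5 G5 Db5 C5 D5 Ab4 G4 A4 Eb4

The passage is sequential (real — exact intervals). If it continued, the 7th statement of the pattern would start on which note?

B2

The 3-note cells begin on F5, C5, G4 — each down a 4th from the last.
Continuing: D4 → A3 → E3 → B2. Statement 7 starts on B2.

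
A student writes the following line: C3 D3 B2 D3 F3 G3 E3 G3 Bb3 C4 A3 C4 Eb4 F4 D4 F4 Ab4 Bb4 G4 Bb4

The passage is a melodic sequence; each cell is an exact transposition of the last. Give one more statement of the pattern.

Taking 4-note groups, the heads are C3, F3, Bb3, Eb4, Ab4: the pattern moves up a 4th.
Statement 6 starts on Db5 and keeps the same exact contour: Db5 Eb5 C5 Eb5.

Db5 Eb5 C5 Eb5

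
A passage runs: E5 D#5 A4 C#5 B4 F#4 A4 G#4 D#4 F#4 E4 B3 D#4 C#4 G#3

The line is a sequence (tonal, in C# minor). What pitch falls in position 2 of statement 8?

Grouping in 3s, the 2nd note of each cell is D#5, B4, G#4, E4, C#4.
Carrying that down a 3rd forward: A3 → F#3 → D#3.

D#3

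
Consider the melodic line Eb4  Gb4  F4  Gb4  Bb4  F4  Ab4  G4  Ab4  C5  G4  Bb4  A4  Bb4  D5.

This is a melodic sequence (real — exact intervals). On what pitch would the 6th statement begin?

The 5-note cells begin on Eb4, F4, G4 — each up a 2nd from the last.
Extending the heads up a 2nd: A4 → B4 → C#5.

C#5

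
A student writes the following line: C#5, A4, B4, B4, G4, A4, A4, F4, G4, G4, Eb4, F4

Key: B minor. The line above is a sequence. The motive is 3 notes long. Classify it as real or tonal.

Each cell has the same semitone pattern (-4, 2) — intervals are preserved exactly.
And F4 lies outside B minor, so the sequence is real rather than tonal.

real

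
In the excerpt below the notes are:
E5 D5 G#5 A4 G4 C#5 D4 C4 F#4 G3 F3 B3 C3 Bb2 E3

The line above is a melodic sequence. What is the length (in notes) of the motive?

3

There are 15 notes; a 3-note unit gives 5 cells:
E5 D5 G#5 | A4 G4 C#5 | D4 C4 F#4 | G3 F3 B3 | C3 Bb2 E3
Every group is a transposition down a 5th of the one before; no shorter unit works.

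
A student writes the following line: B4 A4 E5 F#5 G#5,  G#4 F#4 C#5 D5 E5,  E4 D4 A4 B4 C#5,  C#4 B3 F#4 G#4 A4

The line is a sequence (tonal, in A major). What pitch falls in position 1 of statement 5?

A3

The unit is 5 notes. Position-1 pitches of the 4 shown cells: B4, G#4, E4, C#4.
One more down a 3rd gives A3.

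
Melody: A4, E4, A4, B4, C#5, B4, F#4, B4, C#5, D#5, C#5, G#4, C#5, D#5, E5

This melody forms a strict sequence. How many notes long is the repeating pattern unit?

5

15 notes total. Splitting into 3 groups of 5:
A4 E4 A4 B4 C#5 | B4 F#4 B4 C#5 D#5 | C#5 G#4 C#5 D#5 E5
Every group is a transposition up a 2nd of the one before; no shorter unit works.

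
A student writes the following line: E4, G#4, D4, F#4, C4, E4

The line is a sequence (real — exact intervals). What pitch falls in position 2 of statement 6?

Bb3

Grouping in 2s, the 2nd note of each cell is G#4, F#4, E4.
Carrying that down a 2nd forward: D4 → C4 → Bb3.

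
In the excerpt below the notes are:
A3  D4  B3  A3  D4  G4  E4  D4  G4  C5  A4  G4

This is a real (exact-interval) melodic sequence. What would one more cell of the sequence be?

C5 F5 D5 C5

Taking 4-note groups, the heads are A3, D4, G4: the pattern moves up a 4th.
From C5 the exact shape gives C5 F5 D5 C5.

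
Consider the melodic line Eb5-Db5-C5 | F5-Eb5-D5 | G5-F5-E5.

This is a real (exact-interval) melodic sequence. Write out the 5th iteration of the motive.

With a 3-note motive the entries are Eb5, F5, G5, each up a 2nd from the previous.
Continuing the starts: A5 → B5.
So cell 5 is B5 A5 G#5.

B5 A5 G#5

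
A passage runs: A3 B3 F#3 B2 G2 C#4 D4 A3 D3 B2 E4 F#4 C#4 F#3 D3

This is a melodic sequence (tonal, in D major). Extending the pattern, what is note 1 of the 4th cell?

With 5-note cells, note 1 of each statement runs A3, C#4, E4.
Each moves up a 3rd; the next is G4.

G4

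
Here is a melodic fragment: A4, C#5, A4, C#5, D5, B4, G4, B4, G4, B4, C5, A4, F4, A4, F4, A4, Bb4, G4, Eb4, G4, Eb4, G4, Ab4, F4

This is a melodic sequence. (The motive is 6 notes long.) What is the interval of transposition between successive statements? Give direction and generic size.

down a 2nd

Unit = 6 notes; the statements start on A4, G4, F4, Eb4, moving down a 2nd each time.
A4 to G4 is down a 2nd.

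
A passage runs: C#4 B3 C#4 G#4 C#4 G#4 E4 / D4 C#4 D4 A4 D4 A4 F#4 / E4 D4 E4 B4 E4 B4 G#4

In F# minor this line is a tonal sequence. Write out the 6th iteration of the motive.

A4 G#4 A4 E5 A4 E5 C#5

The 7-note cells begin on C#4, D4, E4 — each up a 2nd from the last.
Extending up a 2nd: F#4 → G#4 → A4.
Statement 6 starts on A4 and keeps the same diatonic contour: A4 G#4 A4 E5 A4 E5 C#5.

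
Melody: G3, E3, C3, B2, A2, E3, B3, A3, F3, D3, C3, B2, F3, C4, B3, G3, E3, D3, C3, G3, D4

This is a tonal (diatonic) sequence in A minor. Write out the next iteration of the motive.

Taking 7-note groups, the heads are G3, A3, B3: the pattern moves up a 2nd.
From C4 the diatonic shape gives C4 A3 F3 E3 D3 A3 E4.

C4 A3 F3 E3 D3 A3 E4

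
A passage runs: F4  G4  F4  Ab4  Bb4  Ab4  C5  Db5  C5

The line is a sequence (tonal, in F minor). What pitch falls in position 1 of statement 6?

Bb5

The unit is 3 notes. Position-1 pitches of the 3 shown cells: F4, Ab4, C5.
Each moves up a 3rd. Continuing: Eb5 → G5 → Bb5.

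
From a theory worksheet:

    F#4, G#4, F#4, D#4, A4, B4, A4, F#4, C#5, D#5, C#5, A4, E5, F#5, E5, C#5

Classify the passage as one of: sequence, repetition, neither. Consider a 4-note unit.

sequence

Each 4-note cell is the previous one transposed up a 3rd.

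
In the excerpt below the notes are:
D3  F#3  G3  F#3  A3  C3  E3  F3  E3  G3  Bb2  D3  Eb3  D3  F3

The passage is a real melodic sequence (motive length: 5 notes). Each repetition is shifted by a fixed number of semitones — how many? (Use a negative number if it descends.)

-2

The 5-note cells begin on D3, C3, Bb2 — each down a 2nd from the last.
Counting half-steps from D3 to C3: -2.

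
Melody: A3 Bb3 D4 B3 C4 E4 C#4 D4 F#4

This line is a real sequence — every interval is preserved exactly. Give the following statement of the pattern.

With a 3-note motive the entries are A3, B3, C#4, each up a 2nd from the previous.
So cell 4 is D#4 E4 G#4.

D#4 E4 G#4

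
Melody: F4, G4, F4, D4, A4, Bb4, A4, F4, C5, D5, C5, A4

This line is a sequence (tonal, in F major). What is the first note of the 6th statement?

Taking 4-note groups, the heads are F4, A4, C5: the pattern moves up a 3rd.
Continuing: E5 → G5 → Bb5. Statement 6 starts on Bb5.

Bb5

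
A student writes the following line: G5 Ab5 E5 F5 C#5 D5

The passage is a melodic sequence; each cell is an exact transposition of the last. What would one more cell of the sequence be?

With a 2-note motive the entries are G5, E5, C#5, each down a 3rd from the previous.
From A#4 the exact shape gives A#4 B4.

A#4 B4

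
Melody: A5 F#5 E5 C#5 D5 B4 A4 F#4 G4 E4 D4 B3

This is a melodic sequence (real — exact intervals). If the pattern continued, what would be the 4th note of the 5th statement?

The unit is 4 notes. Position-4 pitches of the 3 shown cells: C#5, F#4, B3.
Each moves down a 5th. Continuing: E3 → A2.

A2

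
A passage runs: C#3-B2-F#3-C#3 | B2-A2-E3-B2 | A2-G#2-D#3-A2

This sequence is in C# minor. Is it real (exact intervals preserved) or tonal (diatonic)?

Every note is diatonic to C# minor.
Cell 1 has -2 semitones from note 1 to 2, but cell 3 has -1 — the interval quality changes while the contour stays the same, which is the hallmark of a tonal sequence.

tonal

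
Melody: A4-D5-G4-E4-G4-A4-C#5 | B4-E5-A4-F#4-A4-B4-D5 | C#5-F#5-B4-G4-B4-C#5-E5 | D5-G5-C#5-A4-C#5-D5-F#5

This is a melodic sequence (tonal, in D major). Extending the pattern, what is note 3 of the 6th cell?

E5

With 7-note cells, note 3 of each statement runs G4, A4, B4, C#5.
Carrying that up a 2nd forward: D5 → E5.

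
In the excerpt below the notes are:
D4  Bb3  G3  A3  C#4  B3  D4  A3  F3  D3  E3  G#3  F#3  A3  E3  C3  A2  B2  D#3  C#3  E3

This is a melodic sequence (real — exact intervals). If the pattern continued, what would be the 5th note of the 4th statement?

With 7-note cells, note 5 of each statement runs C#4, G#3, D#3.
Each moves down a 4th; the next is A#2.

A#2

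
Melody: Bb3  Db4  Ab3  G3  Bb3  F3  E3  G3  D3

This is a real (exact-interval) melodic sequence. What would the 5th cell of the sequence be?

With a 3-note motive the entries are Bb3, G3, E3, each down a 3rd from the previous.
Continuing the starts: C#3 → A#2.
Statement 5 starts on A#2 and keeps the same exact contour: A#2 C#3 G#2.

A#2 C#3 G#2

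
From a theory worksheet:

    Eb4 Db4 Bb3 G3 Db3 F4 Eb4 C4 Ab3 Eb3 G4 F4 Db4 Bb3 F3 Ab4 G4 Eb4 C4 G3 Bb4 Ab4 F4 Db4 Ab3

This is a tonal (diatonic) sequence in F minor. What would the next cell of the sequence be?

C5 Bb4 G4 Eb4 Bb3

Taking 5-note groups, the heads are Eb4, F4, G4, Ab4, Bb4: the pattern moves up a 2nd.
So cell 6 is C5 Bb4 G4 Eb4 Bb3.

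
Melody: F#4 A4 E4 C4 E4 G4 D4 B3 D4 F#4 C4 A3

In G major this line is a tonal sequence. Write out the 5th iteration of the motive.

Taking 4-note groups, the heads are F#4, E4, D4: the pattern moves down a 2nd.
Extending down a 2nd: C4 → B3.
So cell 5 is B3 D4 A3 F#3.

B3 D4 A3 F#3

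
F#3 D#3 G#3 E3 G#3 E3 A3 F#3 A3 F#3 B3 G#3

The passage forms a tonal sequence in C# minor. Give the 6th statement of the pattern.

D#4 B3 E4 C#4

Taking 4-note groups, the heads are F#3, G#3, A3: the pattern moves up a 2nd.
Extending up a 2nd: B3 → C#4 → D#4.
Statement 6 starts on D#4 and keeps the same diatonic contour: D#4 B3 E4 C#4.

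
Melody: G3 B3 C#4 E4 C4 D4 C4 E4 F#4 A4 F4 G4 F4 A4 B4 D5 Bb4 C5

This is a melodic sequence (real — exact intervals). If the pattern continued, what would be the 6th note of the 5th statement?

Bb5

With 6-note cells, note 6 of each statement runs D4, G4, C5.
Each moves up a 4th. Continuing: F5 → Bb5.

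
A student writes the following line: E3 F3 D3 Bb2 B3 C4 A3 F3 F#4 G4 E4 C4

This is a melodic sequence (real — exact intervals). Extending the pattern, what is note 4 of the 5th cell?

D5

The unit is 4 notes. Position-4 pitches of the 3 shown cells: Bb2, F3, C4.
Each moves up a 5th. Continuing: G4 → D5.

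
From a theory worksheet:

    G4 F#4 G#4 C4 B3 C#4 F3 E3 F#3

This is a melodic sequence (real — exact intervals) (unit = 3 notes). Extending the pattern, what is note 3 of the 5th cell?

E2

The unit is 3 notes. Position-3 pitches of the 3 shown cells: G#4, C#4, F#3.
Carrying that down a 5th forward: B2 → E2.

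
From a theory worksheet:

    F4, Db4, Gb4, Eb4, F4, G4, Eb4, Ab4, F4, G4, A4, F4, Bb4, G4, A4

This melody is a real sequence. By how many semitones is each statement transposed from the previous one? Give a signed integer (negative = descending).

2

Unit = 5 notes; the statements start on F4, G4, A4, moving up a 2nd each time.
Counting half-steps from F4 to G4: 2.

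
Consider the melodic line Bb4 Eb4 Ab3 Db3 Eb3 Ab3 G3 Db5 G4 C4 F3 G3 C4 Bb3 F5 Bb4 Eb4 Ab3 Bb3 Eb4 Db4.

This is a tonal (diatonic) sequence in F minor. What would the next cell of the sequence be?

Ab5 Db5 G4 C4 Db4 G4 F4

The 7-note cells begin on Bb4, Db5, F5 — each up a 3rd from the last.
Statement 4 starts on Ab5 and keeps the same diatonic contour: Ab5 Db5 G4 C4 Db4 G4 F4.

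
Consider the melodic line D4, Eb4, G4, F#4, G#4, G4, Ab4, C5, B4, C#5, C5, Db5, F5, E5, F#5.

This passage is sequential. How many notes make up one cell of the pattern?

There are 15 notes; a 5-note unit gives 3 cells:
D4 Eb4 G4 F#4 G#4 | G4 Ab4 C5 B4 C#5 | C5 Db5 F5 E5 F#5
That's a consistent up a 4th shift per cell, and no other grouping gives one.

5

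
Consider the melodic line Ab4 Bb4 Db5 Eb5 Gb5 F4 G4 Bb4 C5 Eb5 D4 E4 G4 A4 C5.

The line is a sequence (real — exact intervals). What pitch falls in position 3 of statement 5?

C#4

The unit is 5 notes. Position-3 pitches of the 3 shown cells: Db5, Bb4, G4.
Extending down a 3rd: E4 → C#4.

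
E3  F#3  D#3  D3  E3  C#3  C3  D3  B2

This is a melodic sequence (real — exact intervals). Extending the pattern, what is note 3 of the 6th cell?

The unit is 3 notes. Position-3 pitches of the 3 shown cells: D#3, C#3, B2.
Each moves down a 2nd. Continuing: A2 → G2 → F2.

F2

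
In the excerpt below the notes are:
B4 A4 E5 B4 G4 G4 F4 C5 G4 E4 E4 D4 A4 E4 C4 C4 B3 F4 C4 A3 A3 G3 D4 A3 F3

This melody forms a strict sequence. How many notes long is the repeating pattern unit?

5

25 notes total. Splitting into 5 groups of 5:
B4 A4 E5 B4 G4 | G4 F4 C5 G4 E4 | E4 D4 A4 E4 C4 | C4 B3 F4 C4 A3 | A3 G3 D4 A3 F3
That's a consistent down a 3rd shift per cell, and no other grouping gives one.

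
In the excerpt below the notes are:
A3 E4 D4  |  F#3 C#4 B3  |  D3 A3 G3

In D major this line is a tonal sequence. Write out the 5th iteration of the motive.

G2 D3 C#3

With a 3-note motive the entries are A3, F#3, D3, each down a 3rd from the previous.
Continuing the starts: B2 → G2.
So cell 5 is G2 D3 C#3.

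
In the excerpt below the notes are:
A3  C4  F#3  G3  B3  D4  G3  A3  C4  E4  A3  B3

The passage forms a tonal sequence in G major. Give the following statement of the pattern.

With a 4-note motive the entries are A3, B3, C4, each up a 2nd from the previous.
Statement 4 starts on D4 and keeps the same diatonic contour: D4 F#4 B3 C4.

D4 F#4 B3 C4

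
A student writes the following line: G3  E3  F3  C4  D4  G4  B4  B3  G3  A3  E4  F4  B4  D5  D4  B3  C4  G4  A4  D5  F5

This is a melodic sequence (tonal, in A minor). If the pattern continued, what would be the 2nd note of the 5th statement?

The unit is 7 notes. Position-2 pitches of the 3 shown cells: E3, G3, B3.
Extending up a 3rd: D4 → F4.

F4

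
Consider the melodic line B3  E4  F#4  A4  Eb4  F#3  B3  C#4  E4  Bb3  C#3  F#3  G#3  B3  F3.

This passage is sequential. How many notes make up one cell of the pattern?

15 notes total. Splitting into 3 groups of 5:
B3 E4 F#4 A4 Eb4 | F#3 B3 C#4 E4 Bb3 | C#3 F#3 G#3 B3 F3
That's a consistent down a 4th shift per cell, and no other grouping gives one.

5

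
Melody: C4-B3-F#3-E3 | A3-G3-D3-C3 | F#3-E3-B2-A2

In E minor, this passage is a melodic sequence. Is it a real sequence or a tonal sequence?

Every note is diatonic to E minor.
Cell 1 has -1 semitones from note 1 to 2, but cell 2 has -2 — the interval quality changes while the contour stays the same, which is the hallmark of a tonal sequence.

tonal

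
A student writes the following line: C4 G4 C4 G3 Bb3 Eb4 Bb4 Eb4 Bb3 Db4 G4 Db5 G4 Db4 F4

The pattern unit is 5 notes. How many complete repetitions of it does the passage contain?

15 notes in groups of 5 gives 15/5 = 3 statements.
Starts: C4, Eb4, G4 — each up a 3rd.

3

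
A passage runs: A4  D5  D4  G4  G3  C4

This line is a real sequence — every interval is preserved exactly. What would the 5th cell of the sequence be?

Unit = 2 notes; the statements start on A4, D4, G3, moving down a 5th each time.
Continuing the starts: C3 → F2.
Statement 5 starts on F2 and keeps the same exact contour: F2 Bb2.

F2 Bb2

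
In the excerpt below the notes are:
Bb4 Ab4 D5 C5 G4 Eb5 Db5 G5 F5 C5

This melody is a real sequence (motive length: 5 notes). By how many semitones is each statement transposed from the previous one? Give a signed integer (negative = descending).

Taking 5-note groups, the heads are Bb4, Eb5: the pattern moves up a 4th.
Bb4 to Eb5 spans +5 semitones.

5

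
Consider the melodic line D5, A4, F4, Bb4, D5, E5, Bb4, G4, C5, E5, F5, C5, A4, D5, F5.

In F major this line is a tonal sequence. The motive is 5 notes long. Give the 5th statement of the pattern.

A5 E5 C5 F5 A5

With a 5-note motive the entries are D5, E5, F5, each up a 2nd from the previous.
Continuing the starts: G5 → A5.
From A5 the diatonic shape gives A5 E5 C5 F5 A5.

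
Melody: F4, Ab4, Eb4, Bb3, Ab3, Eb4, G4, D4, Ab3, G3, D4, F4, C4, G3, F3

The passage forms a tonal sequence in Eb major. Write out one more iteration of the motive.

With a 5-note motive the entries are F4, Eb4, D4, each down a 2nd from the previous.
So cell 4 is C4 Eb4 Bb3 F3 Eb3.

C4 Eb4 Bb3 F3 Eb3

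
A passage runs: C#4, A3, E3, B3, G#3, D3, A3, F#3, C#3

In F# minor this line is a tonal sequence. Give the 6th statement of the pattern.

Unit = 3 notes; the statements start on C#4, B3, A3, moving down a 2nd each time.
Continuing the starts: G#3 → F#3 → E3.
From E3 the diatonic shape gives E3 C#3 G#2.

E3 C#3 G#2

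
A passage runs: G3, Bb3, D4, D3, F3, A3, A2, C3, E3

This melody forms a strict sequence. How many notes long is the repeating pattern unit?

3

Try groups of 3 (3 cells in 9 notes):
G3 Bb3 D4 | D3 F3 A3 | A2 C3 E3
Every group is a transposition down a 4th of the one before; no shorter unit works.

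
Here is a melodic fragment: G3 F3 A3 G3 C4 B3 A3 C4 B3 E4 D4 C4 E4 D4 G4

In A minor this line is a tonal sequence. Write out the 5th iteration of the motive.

A4 G4 B4 A4 D5

Unit = 5 notes; the statements start on G3, B3, D4, moving up a 3rd each time.
Extending up a 3rd: F4 → A4.
From A4 the diatonic shape gives A4 G4 B4 A4 D5.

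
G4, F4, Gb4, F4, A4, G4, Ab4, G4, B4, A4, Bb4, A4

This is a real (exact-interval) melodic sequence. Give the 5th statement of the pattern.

Unit = 4 notes; the statements start on G4, A4, B4, moving up a 2nd each time.
Carrying on: C#5 → D#5.
So cell 5 is D#5 C#5 D5 C#5.

D#5 C#5 D5 C#5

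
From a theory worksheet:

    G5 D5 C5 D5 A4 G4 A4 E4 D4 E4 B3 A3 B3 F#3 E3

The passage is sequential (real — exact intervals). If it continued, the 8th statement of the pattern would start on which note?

Unit = 3 notes; the statements start on G5, D5, A4, E4, B3, moving down a 4th each time.
Extending the heads down a 4th: F#3 → C#3 → G#2.

G#2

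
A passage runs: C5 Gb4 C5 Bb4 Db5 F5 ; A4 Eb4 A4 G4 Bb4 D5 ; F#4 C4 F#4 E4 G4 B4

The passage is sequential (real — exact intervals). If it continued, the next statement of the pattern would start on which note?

The 6-note cells begin on C5, A4, F#4 — each down a 3rd from the last.
The next head, down a 3rd from F#4, is D#4.

D#4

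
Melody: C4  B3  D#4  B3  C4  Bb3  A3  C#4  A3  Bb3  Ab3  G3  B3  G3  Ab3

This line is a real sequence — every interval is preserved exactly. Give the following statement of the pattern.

Unit = 5 notes; the statements start on C4, Bb3, Ab3, moving down a 2nd each time.
From Gb3 the exact shape gives Gb3 F3 A3 F3 Gb3.

Gb3 F3 A3 F3 Gb3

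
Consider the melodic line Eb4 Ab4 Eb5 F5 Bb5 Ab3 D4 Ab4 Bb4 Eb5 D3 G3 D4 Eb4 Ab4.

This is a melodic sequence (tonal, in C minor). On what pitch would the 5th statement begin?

C2

With a 5-note motive the entries are Eb4, Ab3, D3, each down a 5th from the previous.
Continuing: G2 → C2. Statement 5 starts on C2.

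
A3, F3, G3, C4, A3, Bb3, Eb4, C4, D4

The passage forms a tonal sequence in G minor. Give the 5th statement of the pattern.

Bb4 G4 A4

Taking 3-note groups, the heads are A3, C4, Eb4: the pattern moves up a 3rd.
Extending up a 3rd: G4 → Bb4.
From Bb4 the diatonic shape gives Bb4 G4 A4.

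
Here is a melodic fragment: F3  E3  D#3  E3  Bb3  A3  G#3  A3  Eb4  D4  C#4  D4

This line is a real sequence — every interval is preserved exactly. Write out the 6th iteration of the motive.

Gb5 F5 E5 F5

The 4-note cells begin on F3, Bb3, Eb4 — each up a 4th from the last.
Continuing the starts: Ab4 → Db5 → Gb5.
From Gb5 the exact shape gives Gb5 F5 E5 F5.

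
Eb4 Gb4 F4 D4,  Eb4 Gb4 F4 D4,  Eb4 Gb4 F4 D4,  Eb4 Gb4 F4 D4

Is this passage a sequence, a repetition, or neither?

Each 4-note cell is identical (Eb4 Gb4 F4 D4), restated at the same pitch.

repetition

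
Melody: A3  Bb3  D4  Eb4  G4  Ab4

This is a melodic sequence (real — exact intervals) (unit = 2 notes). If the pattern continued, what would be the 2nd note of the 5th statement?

Gb5

Grouping in 2s, the 2nd note of each cell is Bb3, Eb4, Ab4.
Extending up a 4th: Db5 → Gb5.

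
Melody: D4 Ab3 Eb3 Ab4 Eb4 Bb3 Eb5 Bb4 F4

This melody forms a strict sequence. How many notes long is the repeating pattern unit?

There are 9 notes; a 3-note unit gives 3 cells:
D4 Ab3 Eb3 | Ab4 Eb4 Bb3 | Eb5 Bb4 F4
Every group is a transposition up a 5th of the one before; no shorter unit works.

3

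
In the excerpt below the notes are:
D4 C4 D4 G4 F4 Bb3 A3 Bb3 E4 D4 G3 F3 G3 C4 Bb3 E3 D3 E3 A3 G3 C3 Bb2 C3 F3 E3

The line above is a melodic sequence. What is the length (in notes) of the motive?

25 notes total. Splitting into 5 groups of 5:
D4 C4 D4 G4 F4 | Bb3 A3 Bb3 E4 D4 | G3 F3 G3 C4 Bb3 | E3 D3 E3 A3 G3 | C3 Bb2 C3 F3 E3
That's a consistent down a 3rd shift per cell, and no other grouping gives one.

5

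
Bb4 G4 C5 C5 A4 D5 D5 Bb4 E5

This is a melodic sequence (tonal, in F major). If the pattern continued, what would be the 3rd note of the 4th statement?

F5

Grouping in 3s, the 3rd note of each cell is C5, D5, E5.
Each moves up a 2nd; the next is F5.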